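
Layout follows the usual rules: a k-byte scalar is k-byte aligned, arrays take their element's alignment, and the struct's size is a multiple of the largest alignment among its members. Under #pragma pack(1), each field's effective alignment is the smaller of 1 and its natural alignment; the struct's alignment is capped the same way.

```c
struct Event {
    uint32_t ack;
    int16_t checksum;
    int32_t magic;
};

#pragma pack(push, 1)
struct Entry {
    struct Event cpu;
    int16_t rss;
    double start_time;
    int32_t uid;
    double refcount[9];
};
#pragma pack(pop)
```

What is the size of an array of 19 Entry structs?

Event: 0..4  ack  (4B, 4-aligned); 4..6  checksum  (2B, 2-aligned); 6..8  -- padding (2B); 8..12  magic  (4B, 4-aligned); sizeof = 12, alignof = 4
0..12  cpu  (12B, 1-aligned)
12..14  rss  (2B, 1-aligned)
14..22  start_time  (8B, 1-aligned)
22..26  uid  (4B, 1-aligned)
26..98  refcount  (72B, 1-aligned)
sizeof = 98, alignof = 1
array of 19: 19 × 98 = 1862

1862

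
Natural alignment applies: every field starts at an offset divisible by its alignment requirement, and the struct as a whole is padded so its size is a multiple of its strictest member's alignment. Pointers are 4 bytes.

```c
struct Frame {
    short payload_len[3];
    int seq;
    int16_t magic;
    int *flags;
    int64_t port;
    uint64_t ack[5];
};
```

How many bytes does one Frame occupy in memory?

72 bytes

payload_len at 0 (size 6, align 2) → ends 6
pad 2 to align 4 for seq
seq at 8 (size 4, align 4) → ends 12
magic at 12 (size 2, align 2) → ends 14
pad 2 to align 4 for flags
flags at 16 (size 4, align 4) → ends 20
pad 4 to align 8 for port
port at 24 (size 8, align 8) → ends 32
ack at 32 (size 40, align 8) → ends 72
total 72 bytes, alignment 8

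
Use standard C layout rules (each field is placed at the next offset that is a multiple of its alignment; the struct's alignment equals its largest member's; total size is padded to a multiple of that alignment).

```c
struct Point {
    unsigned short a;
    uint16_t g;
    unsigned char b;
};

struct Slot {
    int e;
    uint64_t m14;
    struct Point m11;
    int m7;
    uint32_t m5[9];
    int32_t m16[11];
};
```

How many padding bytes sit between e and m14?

4

Point: 0..2  a  (2B, 2-aligned); 2..4  g  (2B, 2-aligned); 4..5  b  (1B, 1-aligned); 5..6  -- tail padding (1B); sizeof = 6, alignof = 2
0..4  e  (4B, 4-aligned)
4..8  -- padding (4B)
8..16  m14  (8B, 8-aligned)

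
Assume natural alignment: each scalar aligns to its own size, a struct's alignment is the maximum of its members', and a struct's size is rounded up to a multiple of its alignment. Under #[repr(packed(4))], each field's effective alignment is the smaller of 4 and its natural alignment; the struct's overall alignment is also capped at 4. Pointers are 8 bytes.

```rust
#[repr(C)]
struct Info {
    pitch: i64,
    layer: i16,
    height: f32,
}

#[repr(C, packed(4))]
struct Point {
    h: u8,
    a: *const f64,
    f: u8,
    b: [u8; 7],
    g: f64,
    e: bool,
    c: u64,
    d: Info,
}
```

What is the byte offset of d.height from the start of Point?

52

Info: pitch at 0 (size 8, align 8) → ends 8; layer at 8 (size 2, align 2) → ends 10; pad 2 to align 4 for height; height at 12 (size 4, align 4) → ends 16; total 16 bytes, alignment 8
h at 0 (size 1, align 1) → ends 1
pad 3 to align 4 for a
a at 4 (size 8, align 4) → ends 12
f at 12 (size 1, align 1) → ends 13
b at 13 (size 7, align 1) → ends 20
g at 20 (size 8, align 4) → ends 28
e at 28 (size 1, align 1) → ends 29
pad 3 to align 4 for c
c at 32 (size 8, align 4) → ends 40
d at 40 (size 16, align 4) → ends 56
within Info: height at 12
40 + 12 = 52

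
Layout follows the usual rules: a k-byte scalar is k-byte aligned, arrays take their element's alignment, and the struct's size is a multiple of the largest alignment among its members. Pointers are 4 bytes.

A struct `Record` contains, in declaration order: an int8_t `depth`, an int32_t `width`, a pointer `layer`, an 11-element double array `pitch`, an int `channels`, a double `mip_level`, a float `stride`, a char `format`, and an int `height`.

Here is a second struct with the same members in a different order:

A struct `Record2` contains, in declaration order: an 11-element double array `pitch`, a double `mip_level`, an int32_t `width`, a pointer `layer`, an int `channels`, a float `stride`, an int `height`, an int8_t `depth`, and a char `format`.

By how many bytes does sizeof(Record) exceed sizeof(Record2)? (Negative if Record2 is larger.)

depth at 0 (size 1, align 1) → ends 1
pad 3 to align 4 for width
width at 4 (size 4, align 4) → ends 8
layer at 8 (size 4, align 4) → ends 12
pad 4 to align 8 for pitch
pitch at 16 (size 88, align 8) → ends 104
channels at 104 (size 4, align 4) → ends 108
pad 4 to align 8 for mip_level
mip_level at 112 (size 8, align 8) → ends 120
stride at 120 (size 4, align 4) → ends 124
format at 124 (size 1, align 1) → ends 125
pad 3 to align 4 for height
height at 128 (size 4, align 4) → ends 132
tail pad 4 to reach multiple of 8
total 136 bytes, alignment 8
— Record2 —
pitch at 0 (size 88, align 8) → ends 88
mip_level at 88 (size 8, align 8) → ends 96
width at 96 (size 4, align 4) → ends 100
layer at 100 (size 4, align 4) → ends 104
channels at 104 (size 4, align 4) → ends 108
stride at 108 (size 4, align 4) → ends 112
height at 112 (size 4, align 4) → ends 116
depth at 116 (size 1, align 1) → ends 117
format at 117 (size 1, align 1) → ends 118
tail pad 2 to reach multiple of 8
total 120 bytes, alignment 8
136 − 120 = 16

16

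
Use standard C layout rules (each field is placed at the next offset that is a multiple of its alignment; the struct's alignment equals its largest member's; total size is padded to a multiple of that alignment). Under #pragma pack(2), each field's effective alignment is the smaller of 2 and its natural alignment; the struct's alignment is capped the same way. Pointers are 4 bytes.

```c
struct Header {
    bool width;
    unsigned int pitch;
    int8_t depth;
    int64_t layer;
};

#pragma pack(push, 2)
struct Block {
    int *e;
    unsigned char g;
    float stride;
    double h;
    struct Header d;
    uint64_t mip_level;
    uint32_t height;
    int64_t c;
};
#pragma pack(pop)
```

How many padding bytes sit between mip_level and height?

Header: width at 0 (size 1, align 1) → ends 1; pad 3 to align 4 for pitch; pitch at 4 (size 4, align 4) → ends 8; depth at 8 (size 1, align 1) → ends 9; pad 7 to align 8 for layer; layer at 16 (size 8, align 8) → ends 24; total 24 bytes, alignment 8
e at 0 (size 4, align 2) → ends 4
g at 4 (size 1, align 1) → ends 5
pad 1 to align 2 for stride
stride at 6 (size 4, align 2) → ends 10
h at 10 (size 8, align 2) → ends 18
d at 18 (size 24, align 2) → ends 42
mip_level at 42 (size 8, align 2) → ends 50
height at 50 (size 4, align 2) → ends 54

0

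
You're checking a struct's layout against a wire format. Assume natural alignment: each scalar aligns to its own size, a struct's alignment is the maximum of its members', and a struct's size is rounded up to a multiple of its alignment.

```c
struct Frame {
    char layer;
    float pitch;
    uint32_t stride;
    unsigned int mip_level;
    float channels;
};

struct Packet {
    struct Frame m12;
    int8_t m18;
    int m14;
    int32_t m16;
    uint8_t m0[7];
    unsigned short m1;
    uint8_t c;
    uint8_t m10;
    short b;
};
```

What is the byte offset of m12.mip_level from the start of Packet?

Frame: @0: layer [1B, align 1] → 1; +3 pad (align 4); @4: pitch [4B, align 4] → 8; @8: stride [4B, align 4] → 12; @12: mip_level [4B, align 4] → 16; @16: channels [4B, align 4] → 20; size 20, align 4
@0: m12 [20B, align 4] → 20
within Frame: mip_level at 12
0 + 12 = 12

12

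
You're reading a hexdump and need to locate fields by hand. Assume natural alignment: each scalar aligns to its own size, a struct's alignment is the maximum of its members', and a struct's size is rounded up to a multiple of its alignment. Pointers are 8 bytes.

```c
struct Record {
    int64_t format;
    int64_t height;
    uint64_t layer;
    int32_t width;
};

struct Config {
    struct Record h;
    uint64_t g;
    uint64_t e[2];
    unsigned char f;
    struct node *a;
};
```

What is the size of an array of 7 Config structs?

Record: format at 0 (size 8, align 8) → ends 8; height at 8 (size 8, align 8) → ends 16; layer at 16 (size 8, align 8) → ends 24; width at 24 (size 4, align 4) → ends 28; tail pad 4 to reach multiple of 8; total 32 bytes, alignment 8
h at 0 (size 32, align 8) → ends 32
g at 32 (size 8, align 8) → ends 40
e at 40 (size 16, align 8) → ends 56
f at 56 (size 1, align 1) → ends 57
pad 7 to align 8 for a
a at 64 (size 8, align 8) → ends 72
total 72 bytes, alignment 8
array of 7: 7 × 72 = 504

504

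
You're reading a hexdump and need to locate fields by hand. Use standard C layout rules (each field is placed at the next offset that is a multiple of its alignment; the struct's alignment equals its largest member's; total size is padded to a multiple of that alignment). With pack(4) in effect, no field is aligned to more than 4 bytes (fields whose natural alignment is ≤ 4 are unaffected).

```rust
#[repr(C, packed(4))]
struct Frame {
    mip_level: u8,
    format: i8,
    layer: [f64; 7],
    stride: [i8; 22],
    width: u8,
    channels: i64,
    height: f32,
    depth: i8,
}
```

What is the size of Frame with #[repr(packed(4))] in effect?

mip_level at 0 (size 1, align 1) → ends 1
format at 1 (size 1, align 1) → ends 2
pad 2 to align 4 for layer
layer at 4 (size 56, align 4) → ends 60
stride at 60 (size 22, align 1) → ends 82
width at 82 (size 1, align 1) → ends 83
pad 1 to align 4 for channels
channels at 84 (size 8, align 4) → ends 92
height at 92 (size 4, align 4) → ends 96
depth at 96 (size 1, align 1) → ends 97
tail pad 3 to reach multiple of 4
total 100 bytes, alignment 4

100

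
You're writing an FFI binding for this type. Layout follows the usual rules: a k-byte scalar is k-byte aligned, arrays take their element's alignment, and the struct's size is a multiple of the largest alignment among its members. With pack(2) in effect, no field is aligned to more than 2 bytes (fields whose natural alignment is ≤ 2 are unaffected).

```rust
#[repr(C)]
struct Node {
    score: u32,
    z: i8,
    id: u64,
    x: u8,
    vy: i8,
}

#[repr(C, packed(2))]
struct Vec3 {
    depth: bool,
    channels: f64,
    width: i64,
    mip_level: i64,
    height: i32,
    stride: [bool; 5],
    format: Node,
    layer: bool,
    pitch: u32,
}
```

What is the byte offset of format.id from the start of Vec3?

44

Node: @0: score [4B, align 4] → 4; @4: z [1B, align 1] → 5; +3 pad (align 8); @8: id [8B, align 8] → 16; @16: x [1B, align 1] → 17; @17: vy [1B, align 1] → 18; +6 tail pad (align 8); size 24, align 8
@0: depth [1B, align 1] → 1
+1 pad (align 2)
@2: channels [8B, align 2] → 10
@10: width [8B, align 2] → 18
@18: mip_level [8B, align 2] → 26
@26: height [4B, align 2] → 30
@30: stride [5B, align 1] → 35
+1 pad (align 2)
@36: format [24B, align 2] → 60
within Node: id at 8
36 + 8 = 44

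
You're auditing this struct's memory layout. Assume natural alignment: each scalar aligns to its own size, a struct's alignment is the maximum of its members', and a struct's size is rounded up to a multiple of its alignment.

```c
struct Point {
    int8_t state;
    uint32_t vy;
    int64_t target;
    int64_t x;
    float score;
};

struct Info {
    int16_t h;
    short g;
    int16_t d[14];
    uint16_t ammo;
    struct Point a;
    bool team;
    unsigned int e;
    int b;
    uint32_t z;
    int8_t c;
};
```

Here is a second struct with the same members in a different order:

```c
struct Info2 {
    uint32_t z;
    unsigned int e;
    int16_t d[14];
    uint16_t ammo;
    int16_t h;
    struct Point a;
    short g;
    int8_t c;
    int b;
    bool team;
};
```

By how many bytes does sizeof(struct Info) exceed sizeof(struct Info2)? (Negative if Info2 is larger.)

8

Point: state at 0 (size 1, align 1) → ends 1; pad 3 to align 4 for vy; vy at 4 (size 4, align 4) → ends 8; target at 8 (size 8, align 8) → ends 16; x at 16 (size 8, align 8) → ends 24; score at 24 (size 4, align 4) → ends 28; tail pad 4 to reach multiple of 8; total 32 bytes, alignment 8
h at 0 (size 2, align 2) → ends 2
g at 2 (size 2, align 2) → ends 4
d at 4 (size 28, align 2) → ends 32
ammo at 32 (size 2, align 2) → ends 34
pad 6 to align 8 for a
a at 40 (size 32, align 8) → ends 72
team at 72 (size 1, align 1) → ends 73
pad 3 to align 4 for e
e at 76 (size 4, align 4) → ends 80
b at 80 (size 4, align 4) → ends 84
z at 84 (size 4, align 4) → ends 88
c at 88 (size 1, align 1) → ends 89
tail pad 7 to reach multiple of 8
total 96 bytes, alignment 8
— Info2 —
z at 0 (size 4, align 4) → ends 4
e at 4 (size 4, align 4) → ends 8
d at 8 (size 28, align 2) → ends 36
ammo at 36 (size 2, align 2) → ends 38
h at 38 (size 2, align 2) → ends 40
a at 40 (size 32, align 8) → ends 72
g at 72 (size 2, align 2) → ends 74
c at 74 (size 1, align 1) → ends 75
pad 1 to align 4 for b
b at 76 (size 4, align 4) → ends 80
team at 80 (size 1, align 1) → ends 81
tail pad 7 to reach multiple of 8
total 88 bytes, alignment 8
96 − 88 = 8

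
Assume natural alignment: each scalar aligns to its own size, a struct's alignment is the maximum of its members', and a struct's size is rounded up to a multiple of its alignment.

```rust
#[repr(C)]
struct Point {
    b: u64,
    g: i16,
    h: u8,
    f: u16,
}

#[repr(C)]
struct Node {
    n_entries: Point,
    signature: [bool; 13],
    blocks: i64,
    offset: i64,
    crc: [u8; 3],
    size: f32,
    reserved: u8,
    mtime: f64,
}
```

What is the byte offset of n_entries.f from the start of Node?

12

Point: b at 0 (size 8, align 8) → ends 8; g at 8 (size 2, align 2) → ends 10; h at 10 (size 1, align 1) → ends 11; pad 1 to align 2 for f; f at 12 (size 2, align 2) → ends 14; tail pad 2 to reach multiple of 8; total 16 bytes, alignment 8
n_entries at 0 (size 16, align 8) → ends 16
within Point: f at 12
0 + 12 = 12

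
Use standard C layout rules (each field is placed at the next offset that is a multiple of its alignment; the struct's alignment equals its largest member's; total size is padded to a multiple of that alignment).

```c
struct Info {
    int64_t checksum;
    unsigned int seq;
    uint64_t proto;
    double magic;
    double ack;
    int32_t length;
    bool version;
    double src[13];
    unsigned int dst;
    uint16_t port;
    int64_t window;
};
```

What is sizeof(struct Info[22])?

0..8  checksum  (8B, 8-aligned)
8..12  seq  (4B, 4-aligned)
12..16  -- padding (4B)
16..24  proto  (8B, 8-aligned)
24..32  magic  (8B, 8-aligned)
32..40  ack  (8B, 8-aligned)
40..44  length  (4B, 4-aligned)
44..45  version  (1B, 1-aligned)
45..48  -- padding (3B)
48..152  src  (104B, 8-aligned)
152..156  dst  (4B, 4-aligned)
156..158  port  (2B, 2-aligned)
158..160  -- padding (2B)
160..168  window  (8B, 8-aligned)
sizeof = 168, alignof = 8
array of 22: 22 × 168 = 3696

3696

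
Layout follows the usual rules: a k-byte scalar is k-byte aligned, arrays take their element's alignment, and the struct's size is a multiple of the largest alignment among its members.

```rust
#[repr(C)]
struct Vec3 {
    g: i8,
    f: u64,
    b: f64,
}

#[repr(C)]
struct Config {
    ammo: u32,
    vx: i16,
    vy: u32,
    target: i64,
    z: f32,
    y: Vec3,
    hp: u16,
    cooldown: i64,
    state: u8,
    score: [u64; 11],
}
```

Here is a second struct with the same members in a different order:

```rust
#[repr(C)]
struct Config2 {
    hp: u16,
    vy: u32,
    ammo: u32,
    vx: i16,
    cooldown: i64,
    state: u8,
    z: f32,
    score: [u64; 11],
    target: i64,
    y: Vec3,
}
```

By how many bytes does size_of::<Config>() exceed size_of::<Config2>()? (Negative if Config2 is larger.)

Vec3: 0..1  g  (1B, 1-aligned); 1..8  -- padding (7B); 8..16  f  (8B, 8-aligned); 16..24  b  (8B, 8-aligned); sizeof = 24, alignof = 8
0..4  ammo  (4B, 4-aligned)
4..6  vx  (2B, 2-aligned)
6..8  -- padding (2B)
8..12  vy  (4B, 4-aligned)
12..16  -- padding (4B)
16..24  target  (8B, 8-aligned)
24..28  z  (4B, 4-aligned)
28..32  -- padding (4B)
32..56  y  (24B, 8-aligned)
56..58  hp  (2B, 2-aligned)
58..64  -- padding (6B)
64..72  cooldown  (8B, 8-aligned)
72..73  state  (1B, 1-aligned)
73..80  -- padding (7B)
80..168  score  (88B, 8-aligned)
sizeof = 168, alignof = 8
— Config2 —
0..2  hp  (2B, 2-aligned)
2..4  -- padding (2B)
4..8  vy  (4B, 4-aligned)
8..12  ammo  (4B, 4-aligned)
12..14  vx  (2B, 2-aligned)
14..16  -- padding (2B)
16..24  cooldown  (8B, 8-aligned)
24..25  state  (1B, 1-aligned)
25..28  -- padding (3B)
28..32  z  (4B, 4-aligned)
32..120  score  (88B, 8-aligned)
120..128  target  (8B, 8-aligned)
128..152  y  (24B, 8-aligned)
sizeof = 152, alignof = 8
168 − 152 = 16

16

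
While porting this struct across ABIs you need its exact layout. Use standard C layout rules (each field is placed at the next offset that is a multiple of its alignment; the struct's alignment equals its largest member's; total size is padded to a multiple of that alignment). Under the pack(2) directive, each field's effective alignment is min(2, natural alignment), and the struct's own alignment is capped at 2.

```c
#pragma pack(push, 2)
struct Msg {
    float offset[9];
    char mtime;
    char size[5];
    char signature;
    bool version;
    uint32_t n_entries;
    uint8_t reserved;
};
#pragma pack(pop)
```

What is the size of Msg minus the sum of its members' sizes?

1

0..36  offset  (36B, 2-aligned)
36..37  mtime  (1B, 1-aligned)
37..42  size  (5B, 1-aligned)
42..43  signature  (1B, 1-aligned)
43..44  version  (1B, 1-aligned)
44..48  n_entries  (4B, 2-aligned)
48..49  reserved  (1B, 1-aligned)
49..50  -- tail padding (1B)
sizeof = 50, alignof = 2
data bytes 49, size 50 → padding 1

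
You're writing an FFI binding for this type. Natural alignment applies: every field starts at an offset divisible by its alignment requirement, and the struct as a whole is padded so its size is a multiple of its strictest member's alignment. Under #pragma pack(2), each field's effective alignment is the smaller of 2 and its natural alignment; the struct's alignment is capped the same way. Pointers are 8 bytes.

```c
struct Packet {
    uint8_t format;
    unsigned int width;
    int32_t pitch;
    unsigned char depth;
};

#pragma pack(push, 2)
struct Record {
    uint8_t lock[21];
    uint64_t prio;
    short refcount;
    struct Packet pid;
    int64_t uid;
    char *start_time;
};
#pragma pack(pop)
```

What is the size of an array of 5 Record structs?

Packet: format at 0 (size 1, align 1) → ends 1; pad 3 to align 4 for width; width at 4 (size 4, align 4) → ends 8; pitch at 8 (size 4, align 4) → ends 12; depth at 12 (size 1, align 1) → ends 13; tail pad 3 to reach multiple of 4; total 16 bytes, alignment 4
lock at 0 (size 21, align 1) → ends 21
pad 1 to align 2 for prio
prio at 22 (size 8, align 2) → ends 30
refcount at 30 (size 2, align 2) → ends 32
pid at 32 (size 16, align 2) → ends 48
uid at 48 (size 8, align 2) → ends 56
start_time at 56 (size 8, align 2) → ends 64
total 64 bytes, alignment 2
array of 5: 5 × 64 = 320

320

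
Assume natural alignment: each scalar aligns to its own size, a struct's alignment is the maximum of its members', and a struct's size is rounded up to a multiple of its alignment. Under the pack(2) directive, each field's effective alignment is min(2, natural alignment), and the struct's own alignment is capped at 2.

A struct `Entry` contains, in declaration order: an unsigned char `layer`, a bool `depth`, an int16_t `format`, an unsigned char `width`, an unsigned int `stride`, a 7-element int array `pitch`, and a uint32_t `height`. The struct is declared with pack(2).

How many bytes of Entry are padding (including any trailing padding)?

layer at 0 (size 1, align 1) → ends 1
depth at 1 (size 1, align 1) → ends 2
format at 2 (size 2, align 2) → ends 4
width at 4 (size 1, align 1) → ends 5
pad 1 to align 2 for stride
stride at 6 (size 4, align 2) → ends 10
pitch at 10 (size 28, align 2) → ends 38
height at 38 (size 4, align 2) → ends 42
total 42 bytes, alignment 2
data bytes 41, size 42 → padding 1

1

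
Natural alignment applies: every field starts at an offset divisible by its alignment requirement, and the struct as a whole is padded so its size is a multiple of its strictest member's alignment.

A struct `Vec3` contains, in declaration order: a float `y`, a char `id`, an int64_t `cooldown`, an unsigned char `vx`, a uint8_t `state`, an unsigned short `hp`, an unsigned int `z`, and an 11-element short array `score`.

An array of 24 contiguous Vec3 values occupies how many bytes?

0..4  y  (4B, 4-aligned)
4..5  id  (1B, 1-aligned)
5..8  -- padding (3B)
8..16  cooldown  (8B, 8-aligned)
16..17  vx  (1B, 1-aligned)
17..18  state  (1B, 1-aligned)
18..20  hp  (2B, 2-aligned)
20..24  z  (4B, 4-aligned)
24..46  score  (22B, 2-aligned)
46..48  -- tail padding (2B)
sizeof = 48, alignof = 8
array of 24: 24 × 48 = 1152

1152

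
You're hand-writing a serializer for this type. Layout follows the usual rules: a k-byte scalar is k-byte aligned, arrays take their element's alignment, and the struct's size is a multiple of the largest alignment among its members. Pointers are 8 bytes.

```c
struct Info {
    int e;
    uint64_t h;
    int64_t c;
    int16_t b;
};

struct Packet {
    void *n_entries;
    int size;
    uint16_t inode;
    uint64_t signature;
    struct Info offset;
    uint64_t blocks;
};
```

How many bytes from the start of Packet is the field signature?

Info: e at 0 (size 4, align 4) → ends 4; pad 4 to align 8 for h; h at 8 (size 8, align 8) → ends 16; c at 16 (size 8, align 8) → ends 24; b at 24 (size 2, align 2) → ends 26; tail pad 6 to reach multiple of 8; total 32 bytes, alignment 8
n_entries at 0 (size 8, align 8) → ends 8
size at 8 (size 4, align 4) → ends 12
inode at 12 (size 2, align 2) → ends 14
pad 2 to align 8 for signature
signature at 16 (size 8, align 8) → ends 24

16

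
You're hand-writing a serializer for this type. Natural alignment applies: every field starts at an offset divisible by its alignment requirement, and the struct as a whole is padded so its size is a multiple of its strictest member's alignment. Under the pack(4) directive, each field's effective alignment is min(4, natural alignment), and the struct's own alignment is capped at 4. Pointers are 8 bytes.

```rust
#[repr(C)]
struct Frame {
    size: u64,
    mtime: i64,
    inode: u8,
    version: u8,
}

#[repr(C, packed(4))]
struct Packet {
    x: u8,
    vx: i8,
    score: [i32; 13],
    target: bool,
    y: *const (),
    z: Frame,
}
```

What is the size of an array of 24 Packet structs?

Frame: 0..8  size  (8B, 8-aligned); 8..16  mtime  (8B, 8-aligned); 16..17  inode  (1B, 1-aligned); 17..18  version  (1B, 1-aligned); 18..24  -- tail padding (6B); sizeof = 24, alignof = 8
0..1  x  (1B, 1-aligned)
1..2  vx  (1B, 1-aligned)
2..4  -- padding (2B)
4..56  score  (52B, 4-aligned)
56..57  target  (1B, 1-aligned)
57..60  -- padding (3B)
60..68  y  (8B, 4-aligned)
68..92  z  (24B, 4-aligned)
sizeof = 92, alignof = 4
array of 24: 24 × 92 = 2208

2208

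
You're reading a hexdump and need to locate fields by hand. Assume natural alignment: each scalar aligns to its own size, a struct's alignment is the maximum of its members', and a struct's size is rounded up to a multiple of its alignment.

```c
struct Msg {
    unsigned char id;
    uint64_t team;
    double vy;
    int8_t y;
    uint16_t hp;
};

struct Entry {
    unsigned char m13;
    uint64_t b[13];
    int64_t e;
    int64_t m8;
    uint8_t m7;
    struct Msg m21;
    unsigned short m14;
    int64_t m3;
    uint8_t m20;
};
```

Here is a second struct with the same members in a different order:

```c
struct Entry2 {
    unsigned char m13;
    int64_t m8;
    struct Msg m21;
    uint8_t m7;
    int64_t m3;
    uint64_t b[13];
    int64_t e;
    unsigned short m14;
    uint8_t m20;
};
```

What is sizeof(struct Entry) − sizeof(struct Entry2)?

Msg: 0..1  id  (1B, 1-aligned); 1..8  -- padding (7B); 8..16  team  (8B, 8-aligned); 16..24  vy  (8B, 8-aligned); 24..25  y  (1B, 1-aligned); 25..26  -- padding (1B); 26..28  hp  (2B, 2-aligned); 28..32  -- tail padding (4B); sizeof = 32, alignof = 8
0..1  m13  (1B, 1-aligned)
1..8  -- padding (7B)
8..112  b  (104B, 8-aligned)
112..120  e  (8B, 8-aligned)
120..128  m8  (8B, 8-aligned)
128..129  m7  (1B, 1-aligned)
129..136  -- padding (7B)
136..168  m21  (32B, 8-aligned)
168..170  m14  (2B, 2-aligned)
170..176  -- padding (6B)
176..184  m3  (8B, 8-aligned)
184..185  m20  (1B, 1-aligned)
185..192  -- tail padding (7B)
sizeof = 192, alignof = 8
— Entry2 —
0..1  m13  (1B, 1-aligned)
1..8  -- padding (7B)
8..16  m8  (8B, 8-aligned)
16..48  m21  (32B, 8-aligned)
48..49  m7  (1B, 1-aligned)
49..56  -- padding (7B)
56..64  m3  (8B, 8-aligned)
64..168  b  (104B, 8-aligned)
168..176  e  (8B, 8-aligned)
176..178  m14  (2B, 2-aligned)
178..179  m20  (1B, 1-aligned)
179..184  -- tail padding (5B)
sizeof = 184, alignof = 8
192 − 184 = 8

8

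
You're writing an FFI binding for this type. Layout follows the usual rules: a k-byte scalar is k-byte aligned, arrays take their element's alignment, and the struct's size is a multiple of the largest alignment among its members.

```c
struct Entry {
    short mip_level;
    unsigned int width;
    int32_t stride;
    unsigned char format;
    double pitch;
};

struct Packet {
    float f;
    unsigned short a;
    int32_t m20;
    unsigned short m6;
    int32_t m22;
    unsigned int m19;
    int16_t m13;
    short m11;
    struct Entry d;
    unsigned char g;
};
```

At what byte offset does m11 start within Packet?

Entry: @0: mip_level [2B, align 2] → 2; +2 pad (align 4); @4: width [4B, align 4] → 8; @8: stride [4B, align 4] → 12; @12: format [1B, align 1] → 13; +3 pad (align 8); @16: pitch [8B, align 8] → 24; size 24, align 8
@0: f [4B, align 4] → 4
@4: a [2B, align 2] → 6
+2 pad (align 4)
@8: m20 [4B, align 4] → 12
@12: m6 [2B, align 2] → 14
+2 pad (align 4)
@16: m22 [4B, align 4] → 20
@20: m19 [4B, align 4] → 24
@24: m13 [2B, align 2] → 26
@26: m11 [2B, align 2] → 28

26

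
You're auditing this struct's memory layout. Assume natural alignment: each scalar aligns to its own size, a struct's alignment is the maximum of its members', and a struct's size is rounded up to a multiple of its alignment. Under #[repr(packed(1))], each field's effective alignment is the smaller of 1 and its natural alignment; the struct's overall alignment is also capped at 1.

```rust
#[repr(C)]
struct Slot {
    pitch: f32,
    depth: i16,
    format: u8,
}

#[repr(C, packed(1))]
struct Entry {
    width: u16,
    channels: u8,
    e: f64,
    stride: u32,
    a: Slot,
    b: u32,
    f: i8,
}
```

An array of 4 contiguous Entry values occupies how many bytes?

112

Slot: pitch at 0 (size 4, align 4) → ends 4; depth at 4 (size 2, align 2) → ends 6; format at 6 (size 1, align 1) → ends 7; tail pad 1 to reach multiple of 4; total 8 bytes, alignment 4
width at 0 (size 2, align 1) → ends 2
channels at 2 (size 1, align 1) → ends 3
e at 3 (size 8, align 1) → ends 11
stride at 11 (size 4, align 1) → ends 15
a at 15 (size 8, align 1) → ends 23
b at 23 (size 4, align 1) → ends 27
f at 27 (size 1, align 1) → ends 28
total 28 bytes, alignment 1
array of 4: 4 × 28 = 112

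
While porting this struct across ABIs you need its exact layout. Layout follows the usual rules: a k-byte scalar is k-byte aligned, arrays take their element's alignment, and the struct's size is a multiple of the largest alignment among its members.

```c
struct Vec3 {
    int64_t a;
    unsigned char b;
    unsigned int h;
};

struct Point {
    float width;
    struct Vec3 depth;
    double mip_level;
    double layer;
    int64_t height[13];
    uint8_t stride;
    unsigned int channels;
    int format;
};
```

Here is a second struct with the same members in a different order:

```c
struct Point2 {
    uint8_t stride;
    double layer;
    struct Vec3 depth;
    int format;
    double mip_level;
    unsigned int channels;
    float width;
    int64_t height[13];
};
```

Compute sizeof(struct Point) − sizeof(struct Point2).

0

Vec3: a at 0 (size 8, align 8) → ends 8; b at 8 (size 1, align 1) → ends 9; pad 3 to align 4 for h; h at 12 (size 4, align 4) → ends 16; total 16 bytes, alignment 8
width at 0 (size 4, align 4) → ends 4
pad 4 to align 8 for depth
depth at 8 (size 16, align 8) → ends 24
mip_level at 24 (size 8, align 8) → ends 32
layer at 32 (size 8, align 8) → ends 40
height at 40 (size 104, align 8) → ends 144
stride at 144 (size 1, align 1) → ends 145
pad 3 to align 4 for channels
channels at 148 (size 4, align 4) → ends 152
format at 152 (size 4, align 4) → ends 156
tail pad 4 to reach multiple of 8
total 160 bytes, alignment 8
— Point2 —
stride at 0 (size 1, align 1) → ends 1
pad 7 to align 8 for layer
layer at 8 (size 8, align 8) → ends 16
depth at 16 (size 16, align 8) → ends 32
format at 32 (size 4, align 4) → ends 36
pad 4 to align 8 for mip_level
mip_level at 40 (size 8, align 8) → ends 48
channels at 48 (size 4, align 4) → ends 52
width at 52 (size 4, align 4) → ends 56
height at 56 (size 104, align 8) → ends 160
total 160 bytes, alignment 8
160 − 160 = 0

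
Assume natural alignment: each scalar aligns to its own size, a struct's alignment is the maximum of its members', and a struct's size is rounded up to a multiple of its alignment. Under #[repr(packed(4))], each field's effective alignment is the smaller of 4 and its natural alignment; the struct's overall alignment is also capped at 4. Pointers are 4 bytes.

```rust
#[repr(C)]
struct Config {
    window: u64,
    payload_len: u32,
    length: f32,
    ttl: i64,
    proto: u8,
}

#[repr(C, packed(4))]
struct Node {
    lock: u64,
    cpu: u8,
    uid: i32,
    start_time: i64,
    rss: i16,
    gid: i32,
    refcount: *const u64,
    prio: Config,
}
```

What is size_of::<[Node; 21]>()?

Config: window at 0 (size 8, align 8) → ends 8; payload_len at 8 (size 4, align 4) → ends 12; length at 12 (size 4, align 4) → ends 16; ttl at 16 (size 8, align 8) → ends 24; proto at 24 (size 1, align 1) → ends 25; tail pad 7 to reach multiple of 8; total 32 bytes, alignment 8
lock at 0 (size 8, align 4) → ends 8
cpu at 8 (size 1, align 1) → ends 9
pad 3 to align 4 for uid
uid at 12 (size 4, align 4) → ends 16
start_time at 16 (size 8, align 4) → ends 24
rss at 24 (size 2, align 2) → ends 26
pad 2 to align 4 for gid
gid at 28 (size 4, align 4) → ends 32
refcount at 32 (size 4, align 4) → ends 36
prio at 36 (size 32, align 4) → ends 68
total 68 bytes, alignment 4
array of 21: 21 × 68 = 1428

1428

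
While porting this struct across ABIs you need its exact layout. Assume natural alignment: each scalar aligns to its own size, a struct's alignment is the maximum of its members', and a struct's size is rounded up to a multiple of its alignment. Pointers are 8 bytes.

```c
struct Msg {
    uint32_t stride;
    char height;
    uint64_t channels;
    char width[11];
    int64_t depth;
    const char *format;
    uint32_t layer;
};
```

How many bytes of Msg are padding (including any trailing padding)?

0..4  stride  (4B, 4-aligned)
4..5  height  (1B, 1-aligned)
5..8  -- padding (3B)
8..16  channels  (8B, 8-aligned)
16..27  width  (11B, 1-aligned)
27..32  -- padding (5B)
32..40  depth  (8B, 8-aligned)
40..48  format  (8B, 8-aligned)
48..52  layer  (4B, 4-aligned)
52..56  -- tail padding (4B)
sizeof = 56, alignof = 8
data bytes 44, size 56 → padding 12

12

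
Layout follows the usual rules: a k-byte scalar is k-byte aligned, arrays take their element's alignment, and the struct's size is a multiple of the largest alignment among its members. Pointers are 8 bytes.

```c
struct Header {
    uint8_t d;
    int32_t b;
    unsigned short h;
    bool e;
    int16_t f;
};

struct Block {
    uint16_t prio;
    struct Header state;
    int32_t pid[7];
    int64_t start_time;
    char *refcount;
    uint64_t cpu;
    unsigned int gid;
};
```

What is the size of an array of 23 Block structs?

Header: 0..1  d  (1B, 1-aligned); 1..4  -- padding (3B); 4..8  b  (4B, 4-aligned); 8..10  h  (2B, 2-aligned); 10..11  e  (1B, 1-aligned); 11..12  -- padding (1B); 12..14  f  (2B, 2-aligned); 14..16  -- tail padding (2B); sizeof = 16, alignof = 4
0..2  prio  (2B, 2-aligned)
2..4  -- padding (2B)
4..20  state  (16B, 4-aligned)
20..48  pid  (28B, 4-aligned)
48..56  start_time  (8B, 8-aligned)
56..64  refcount  (8B, 8-aligned)
64..72  cpu  (8B, 8-aligned)
72..76  gid  (4B, 4-aligned)
76..80  -- tail padding (4B)
sizeof = 80, alignof = 8
array of 23: 23 × 80 = 1840

1840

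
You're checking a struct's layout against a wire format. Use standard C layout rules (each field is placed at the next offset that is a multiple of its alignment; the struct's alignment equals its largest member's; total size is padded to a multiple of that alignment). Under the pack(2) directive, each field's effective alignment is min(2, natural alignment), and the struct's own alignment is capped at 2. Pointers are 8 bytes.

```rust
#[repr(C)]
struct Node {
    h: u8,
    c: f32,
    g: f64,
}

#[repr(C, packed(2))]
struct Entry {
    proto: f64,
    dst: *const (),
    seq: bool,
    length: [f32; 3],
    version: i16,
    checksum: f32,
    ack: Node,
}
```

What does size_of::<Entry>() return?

52

Node: h at 0 (size 1, align 1) → ends 1; pad 3 to align 4 for c; c at 4 (size 4, align 4) → ends 8; g at 8 (size 8, align 8) → ends 16; total 16 bytes, alignment 8
proto at 0 (size 8, align 2) → ends 8
dst at 8 (size 8, align 2) → ends 16
seq at 16 (size 1, align 1) → ends 17
pad 1 to align 2 for length
length at 18 (size 12, align 2) → ends 30
version at 30 (size 2, align 2) → ends 32
checksum at 32 (size 4, align 2) → ends 36
ack at 36 (size 16, align 2) → ends 52
total 52 bytes, alignment 2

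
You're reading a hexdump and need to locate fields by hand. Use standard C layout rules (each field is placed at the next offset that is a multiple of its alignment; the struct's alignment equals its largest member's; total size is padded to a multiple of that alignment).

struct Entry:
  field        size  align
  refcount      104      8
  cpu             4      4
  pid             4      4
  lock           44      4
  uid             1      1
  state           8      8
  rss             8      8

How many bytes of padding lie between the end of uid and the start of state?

3

@0: refcount [104B, align 8] → 104
@104: cpu [4B, align 4] → 108
@108: pid [4B, align 4] → 112
@112: lock [44B, align 4] → 156
@156: uid [1B, align 1] → 157
+3 pad (align 8)
@160: state [8B, align 8] → 168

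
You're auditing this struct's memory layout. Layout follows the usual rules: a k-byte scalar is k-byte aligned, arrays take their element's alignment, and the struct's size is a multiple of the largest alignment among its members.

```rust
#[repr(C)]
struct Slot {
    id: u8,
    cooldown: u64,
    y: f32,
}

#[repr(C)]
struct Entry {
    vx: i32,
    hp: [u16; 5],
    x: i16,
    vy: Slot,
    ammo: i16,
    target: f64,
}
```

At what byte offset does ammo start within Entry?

Slot: @0: id [1B, align 1] → 1; +7 pad (align 8); @8: cooldown [8B, align 8] → 16; @16: y [4B, align 4] → 20; +4 tail pad (align 8); size 24, align 8
@0: vx [4B, align 4] → 4
@4: hp [10B, align 2] → 14
@14: x [2B, align 2] → 16
@16: vy [24B, align 8] → 40
@40: ammo [2B, align 2] → 42

40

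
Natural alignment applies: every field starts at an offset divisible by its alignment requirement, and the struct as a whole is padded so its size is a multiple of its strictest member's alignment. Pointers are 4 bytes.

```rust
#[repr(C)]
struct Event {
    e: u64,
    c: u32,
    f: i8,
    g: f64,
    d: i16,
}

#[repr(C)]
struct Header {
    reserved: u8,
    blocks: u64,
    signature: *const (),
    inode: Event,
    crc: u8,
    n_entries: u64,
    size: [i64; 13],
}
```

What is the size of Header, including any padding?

176 bytes

Event: e at 0 (size 8, align 8) → ends 8; c at 8 (size 4, align 4) → ends 12; f at 12 (size 1, align 1) → ends 13; pad 3 to align 8 for g; g at 16 (size 8, align 8) → ends 24; d at 24 (size 2, align 2) → ends 26; tail pad 6 to reach multiple of 8; total 32 bytes, alignment 8
reserved at 0 (size 1, align 1) → ends 1
pad 7 to align 8 for blocks
blocks at 8 (size 8, align 8) → ends 16
signature at 16 (size 4, align 4) → ends 20
pad 4 to align 8 for inode
inode at 24 (size 32, align 8) → ends 56
crc at 56 (size 1, align 1) → ends 57
pad 7 to align 8 for n_entries
n_entries at 64 (size 8, align 8) → ends 72
size at 72 (size 104, align 8) → ends 176
total 176 bytes, alignment 8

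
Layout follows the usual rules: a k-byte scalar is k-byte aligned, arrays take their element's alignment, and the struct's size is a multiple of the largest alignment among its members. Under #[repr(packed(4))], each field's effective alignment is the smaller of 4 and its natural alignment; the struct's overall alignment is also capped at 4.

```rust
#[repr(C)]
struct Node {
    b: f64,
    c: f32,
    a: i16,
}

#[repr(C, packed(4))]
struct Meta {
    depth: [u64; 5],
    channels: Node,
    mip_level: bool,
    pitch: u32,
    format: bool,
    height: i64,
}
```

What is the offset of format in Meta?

64

Node: b at 0 (size 8, align 8) → ends 8; c at 8 (size 4, align 4) → ends 12; a at 12 (size 2, align 2) → ends 14; tail pad 2 to reach multiple of 8; total 16 bytes, alignment 8
depth at 0 (size 40, align 4) → ends 40
channels at 40 (size 16, align 4) → ends 56
mip_level at 56 (size 1, align 1) → ends 57
pad 3 to align 4 for pitch
pitch at 60 (size 4, align 4) → ends 64
format at 64 (size 1, align 1) → ends 65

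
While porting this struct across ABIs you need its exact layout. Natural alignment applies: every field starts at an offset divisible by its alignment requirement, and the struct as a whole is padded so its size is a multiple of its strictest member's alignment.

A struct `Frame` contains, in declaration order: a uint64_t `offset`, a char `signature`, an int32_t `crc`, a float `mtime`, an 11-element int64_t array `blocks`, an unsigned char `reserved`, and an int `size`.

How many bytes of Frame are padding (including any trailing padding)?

10

0..8  offset  (8B, 8-aligned)
8..9  signature  (1B, 1-aligned)
9..12  -- padding (3B)
12..16  crc  (4B, 4-aligned)
16..20  mtime  (4B, 4-aligned)
20..24  -- padding (4B)
24..112  blocks  (88B, 8-aligned)
112..113  reserved  (1B, 1-aligned)
113..116  -- padding (3B)
116..120  size  (4B, 4-aligned)
sizeof = 120, alignof = 8
data bytes 110, size 120 → padding 10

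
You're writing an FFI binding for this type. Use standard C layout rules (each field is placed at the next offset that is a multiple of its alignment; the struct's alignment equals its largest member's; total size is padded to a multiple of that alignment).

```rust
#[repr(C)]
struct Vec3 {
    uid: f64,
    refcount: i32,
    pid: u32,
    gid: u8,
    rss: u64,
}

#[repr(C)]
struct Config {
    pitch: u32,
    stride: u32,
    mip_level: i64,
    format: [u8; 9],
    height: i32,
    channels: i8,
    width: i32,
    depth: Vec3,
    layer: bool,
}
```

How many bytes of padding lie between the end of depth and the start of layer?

0

Vec3: uid at 0 (size 8, align 8) → ends 8; refcount at 8 (size 4, align 4) → ends 12; pid at 12 (size 4, align 4) → ends 16; gid at 16 (size 1, align 1) → ends 17; pad 7 to align 8 for rss; rss at 24 (size 8, align 8) → ends 32; total 32 bytes, alignment 8
pitch at 0 (size 4, align 4) → ends 4
stride at 4 (size 4, align 4) → ends 8
mip_level at 8 (size 8, align 8) → ends 16
format at 16 (size 9, align 1) → ends 25
pad 3 to align 4 for height
height at 28 (size 4, align 4) → ends 32
channels at 32 (size 1, align 1) → ends 33
pad 3 to align 4 for width
width at 36 (size 4, align 4) → ends 40
depth at 40 (size 32, align 8) → ends 72
layer at 72 (size 1, align 1) → ends 73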